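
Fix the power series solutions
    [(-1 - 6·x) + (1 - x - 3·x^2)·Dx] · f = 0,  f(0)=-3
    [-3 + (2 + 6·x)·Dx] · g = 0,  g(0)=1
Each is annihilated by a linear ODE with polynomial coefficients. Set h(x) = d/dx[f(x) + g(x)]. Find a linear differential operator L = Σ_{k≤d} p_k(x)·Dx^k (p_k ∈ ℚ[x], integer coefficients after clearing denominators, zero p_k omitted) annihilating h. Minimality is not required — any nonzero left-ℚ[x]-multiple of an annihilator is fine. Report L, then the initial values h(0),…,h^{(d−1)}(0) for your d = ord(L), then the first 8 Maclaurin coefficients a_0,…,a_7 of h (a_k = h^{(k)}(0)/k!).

f: a_k = -3, -3, -12, -21, -57, -120, -291, -651, …
g: a_k = 1, 3/2, -9/8, 27/16, -405/128, 1701/256, -15309/1024, 72171/2048, …
L₀ := lclm(L_f,L_g); ord L₀ ≤ 1+1.
Differentiate: ansatz ord ≤ ord L₀ ⇒ L.
L = (-468 - 2754·x - 7452·x^2 - 6804·x^3 - 7290·x^4) + (-141 - 2052·x - 10179·x^2 - 21384·x^3 - 26001·x^4 - 21870·x^5)·Dx + (38 + 274·x + 546·x^2 - 234·x^3 - 2970·x^4 - 6642·x^5 - 4860·x^6)·Dx^2  (order 2).
h: a_k = -3/2, -105/4, -927/16, -7701/32, -145095/256, -939879/512, -8827539/2048, -52753101/4096, …
ICs: h(0) = -3/2, h′(0) = -105/4.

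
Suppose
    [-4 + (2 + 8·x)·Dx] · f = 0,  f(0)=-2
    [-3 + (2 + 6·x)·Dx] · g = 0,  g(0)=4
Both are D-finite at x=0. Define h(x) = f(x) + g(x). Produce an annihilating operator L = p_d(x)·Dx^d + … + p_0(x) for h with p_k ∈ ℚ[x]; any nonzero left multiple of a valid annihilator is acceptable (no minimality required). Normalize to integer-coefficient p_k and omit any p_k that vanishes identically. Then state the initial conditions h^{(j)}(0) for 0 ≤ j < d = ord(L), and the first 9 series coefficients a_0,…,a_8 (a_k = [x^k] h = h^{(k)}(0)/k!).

L = -6 + (7 + 24·x)·Dx + (2 + 14·x + 24·x^2)·Dx^2  (order 2).
h: a_k = 2, 2, -1/2, -5/4, 235/32, -1883/64, 27699/256, -198165/512, 11242803/8192, …
ICs: h(0) = 2, h′(0) = 2.

f: a_k = -2, -4, 4, -8, 20, -56, 168, -528, 1716, …
g: a_k = 4, 6, -9/2, 27/4, -405/32, 1701/64, -15309/256, 72171/512, -2814669/8192, …
Weyl lclm of L_f,L_g ⇒ L₀ (ord ≤ 2).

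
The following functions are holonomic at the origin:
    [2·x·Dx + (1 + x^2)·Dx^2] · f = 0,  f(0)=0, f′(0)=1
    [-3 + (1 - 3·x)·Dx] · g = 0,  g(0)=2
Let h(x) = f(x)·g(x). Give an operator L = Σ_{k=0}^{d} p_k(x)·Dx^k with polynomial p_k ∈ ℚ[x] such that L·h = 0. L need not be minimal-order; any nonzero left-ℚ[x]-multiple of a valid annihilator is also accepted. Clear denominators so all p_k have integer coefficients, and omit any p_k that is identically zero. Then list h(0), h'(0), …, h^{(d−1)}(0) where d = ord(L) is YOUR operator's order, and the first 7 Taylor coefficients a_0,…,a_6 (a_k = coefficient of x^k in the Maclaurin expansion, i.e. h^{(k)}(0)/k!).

L = 6·x + (6 - 2·x + 12·x^2)·Dx + (-1 + 3·x - x^2 + 3·x^3)·Dx^2  (order 2).
h: a_k = 0, 2, 6, 52/3, 52, 782/5, 2346/5, …
ICs: h(0) = 0, h′(0) = 2.

f: a_k = 0, 1, 0, -1/3, 0, 1/5, 0, …
g: a_k = 2, 6, 18, 54, 162, 486, 1458, …
h₀=f·g: eliminate ⇒ L₀, order ≤ 2·1.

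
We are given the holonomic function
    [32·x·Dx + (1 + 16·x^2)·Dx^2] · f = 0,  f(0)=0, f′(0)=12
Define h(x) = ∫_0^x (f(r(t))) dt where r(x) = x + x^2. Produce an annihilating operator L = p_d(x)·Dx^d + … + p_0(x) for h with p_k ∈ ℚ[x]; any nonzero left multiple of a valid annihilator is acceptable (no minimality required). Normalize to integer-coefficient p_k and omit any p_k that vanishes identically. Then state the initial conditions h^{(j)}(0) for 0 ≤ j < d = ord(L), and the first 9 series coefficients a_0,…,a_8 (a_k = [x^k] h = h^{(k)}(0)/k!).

L = (-2 + 32·x + 128·x^2 + 192·x^3 + 96·x^4)·Dx^2 + (1 + 2·x + 16·x^2 + 64·x^3 + 80·x^4 + 32·x^5)·Dx^3  (order 3).
h: a_k = 0, 0, 6, 4, -16, -192/5, 352/5, 3008/7, -768/7, …
ICs: h(0) = 0, h′(0) = 0, h′′(0) = 12.

f: a_k = 0, 12, 0, -64, 0, 3072/5, 0, -49152/7, 0, …
Substitute x→r, Dx→(1/r')Dx; clear ⇒ L₀.
h=∫h₀ ⇒ L = L₀·Dx.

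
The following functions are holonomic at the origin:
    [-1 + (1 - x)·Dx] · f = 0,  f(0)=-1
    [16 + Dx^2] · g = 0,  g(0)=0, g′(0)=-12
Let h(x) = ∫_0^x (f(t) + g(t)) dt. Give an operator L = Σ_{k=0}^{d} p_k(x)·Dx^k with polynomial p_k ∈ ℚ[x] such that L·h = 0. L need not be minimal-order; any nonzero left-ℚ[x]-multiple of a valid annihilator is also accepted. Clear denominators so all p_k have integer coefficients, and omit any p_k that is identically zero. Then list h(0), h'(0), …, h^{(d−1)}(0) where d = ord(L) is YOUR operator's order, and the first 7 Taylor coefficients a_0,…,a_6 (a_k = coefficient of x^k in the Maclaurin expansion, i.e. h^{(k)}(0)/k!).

L = (176 - 256·x + 128·x^2)·Dx + (-144 + 400·x - 384·x^2 + 128·x^3)·Dx^2 + (11 - 16·x + 8·x^2)·Dx^3 + (-9 + 25·x - 24·x^2 + 8·x^3)·Dx^4  (order 4).
h: a_k = 0, -1, -13/2, -1/3, 31/4, -1/5, -133/30, …
ICs: h(0) = 0, h′(0) = -1, h′′(0) = -13, h′′′(0) = -2.

f: a_k = -1, -1, -1, -1, -1, -1, -1, …
g: a_k = 0, -12, 0, 32, 0, -128/5, 0, …
L₀ := lclm(L_f,L_g); ord L₀ ≤ 1+2.
Integrate: L := L₀·Dx.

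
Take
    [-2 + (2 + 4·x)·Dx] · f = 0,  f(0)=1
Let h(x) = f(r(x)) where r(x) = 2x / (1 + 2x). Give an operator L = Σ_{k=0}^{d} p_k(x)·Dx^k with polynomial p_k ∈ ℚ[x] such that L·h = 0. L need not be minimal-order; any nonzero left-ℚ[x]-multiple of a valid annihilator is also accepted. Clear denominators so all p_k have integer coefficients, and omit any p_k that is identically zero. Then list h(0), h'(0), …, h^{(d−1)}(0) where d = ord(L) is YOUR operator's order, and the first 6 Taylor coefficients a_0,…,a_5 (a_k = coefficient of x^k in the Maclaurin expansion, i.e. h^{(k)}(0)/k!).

L = -2 + (1 + 8·x + 12·x^2)·Dx  (order 1).
h: a_k = 1, 2, -6, 20, -74, 300, …
ICs: h(0) = 1.

f: a_k = 1, 1, -1/2, 1/2, -5/8, 7/8, …
Substitute x→r, Dx→(1/r')Dx; clear ⇒ L₀.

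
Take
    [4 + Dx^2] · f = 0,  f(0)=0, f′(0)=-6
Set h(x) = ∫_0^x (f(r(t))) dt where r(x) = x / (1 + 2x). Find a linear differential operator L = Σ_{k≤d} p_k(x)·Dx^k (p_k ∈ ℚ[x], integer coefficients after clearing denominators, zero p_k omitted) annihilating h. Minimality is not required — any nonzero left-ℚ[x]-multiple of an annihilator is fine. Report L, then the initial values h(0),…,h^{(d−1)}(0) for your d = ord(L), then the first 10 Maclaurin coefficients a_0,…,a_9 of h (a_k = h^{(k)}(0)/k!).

f: a_k = 0, -6, 0, 4, 0, -4/5, 0, 8/105, 0, -4/945, …
Substitute x→r, Dx→(1/r')Dx; clear ⇒ L₀.
Integrate: L := L₀·Dx.
L = 4·Dx + (4 + 24·x + 48·x^2 + 32·x^3)·Dx^2 + (1 + 8·x + 24·x^2 + 32·x^3 + 16·x^4)·Dx^3  (order 3).
h: a_k = 0, 0, -3, 4, -5, 24/5, -2/15, -120/7, 6931/105, -25456/135, …
ICs: h(0) = 0, h′(0) = 0, h′′(0) = -6.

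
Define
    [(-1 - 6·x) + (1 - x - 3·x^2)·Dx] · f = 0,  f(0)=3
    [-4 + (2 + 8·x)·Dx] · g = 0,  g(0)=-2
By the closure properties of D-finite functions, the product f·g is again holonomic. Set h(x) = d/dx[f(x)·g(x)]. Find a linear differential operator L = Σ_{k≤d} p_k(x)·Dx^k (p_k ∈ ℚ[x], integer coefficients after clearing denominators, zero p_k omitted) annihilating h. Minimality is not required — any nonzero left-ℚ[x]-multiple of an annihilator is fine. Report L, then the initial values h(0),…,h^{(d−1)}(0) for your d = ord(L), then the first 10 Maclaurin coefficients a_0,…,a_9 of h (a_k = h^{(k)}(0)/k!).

f: a_k = 3, 3, 12, 21, 57, 120, 291, 651, 1524, 3477, …
g: a_k = -2, -4, 4, -8, 20, -56, 168, -528, 1716, -5720, …
Sym-product of L_f,L_g gives L₀ (≤ ord 1).
Differentiate: ansatz ord ≤ ord L₀ ⇒ L.
L = (8 + 126·x + 390·x^2 + 480·x^3 + 540·x^4) + (-3 - 17·x - 21·x^2 + 38·x^3 + 222·x^4 + 216·x^5)·Dx  (order 1).
h: a_k = -18, -48, -306, -456, -2940, -2556, -26418, 768, -255474, 302460, …
ICs: h(0) = -18.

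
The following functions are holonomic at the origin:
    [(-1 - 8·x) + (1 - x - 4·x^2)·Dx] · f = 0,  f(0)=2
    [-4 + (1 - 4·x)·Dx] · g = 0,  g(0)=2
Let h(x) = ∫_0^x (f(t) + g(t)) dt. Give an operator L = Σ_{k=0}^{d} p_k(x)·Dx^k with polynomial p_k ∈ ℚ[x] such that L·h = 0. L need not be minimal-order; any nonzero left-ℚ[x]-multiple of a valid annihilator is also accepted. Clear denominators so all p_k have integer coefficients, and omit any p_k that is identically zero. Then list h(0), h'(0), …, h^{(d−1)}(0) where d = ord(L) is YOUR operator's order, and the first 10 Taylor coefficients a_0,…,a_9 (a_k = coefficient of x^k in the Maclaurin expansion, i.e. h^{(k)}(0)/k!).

L = (8 - 288·x + 384·x^2 - 512·x^3)·Dx + (22 - 8·x - 288·x^2 + 640·x^3 - 1024·x^4)·Dx^2 + (-3 + 23·x - 56·x^2 + 32·x^3 + 128·x^4 - 256·x^5)·Dx^3  (order 3).
h: a_k = 0, 4, 5, 14, 73/2, 114, 363, 1222, 16825/4, 133402/9, …
ICs: h(0) = 0, h′(0) = 4, h′′(0) = 10.

f: a_k = 2, 2, 10, 18, 58, 130, 362, 882, 2330, 5858, …
g: a_k = 2, 8, 32, 128, 512, 2048, 8192, 32768, 131072, 524288, …
f+g: L₀ = lclm(L_f,L_g), ord ≤ 1+1.
Integrate: L := L₀·Dx.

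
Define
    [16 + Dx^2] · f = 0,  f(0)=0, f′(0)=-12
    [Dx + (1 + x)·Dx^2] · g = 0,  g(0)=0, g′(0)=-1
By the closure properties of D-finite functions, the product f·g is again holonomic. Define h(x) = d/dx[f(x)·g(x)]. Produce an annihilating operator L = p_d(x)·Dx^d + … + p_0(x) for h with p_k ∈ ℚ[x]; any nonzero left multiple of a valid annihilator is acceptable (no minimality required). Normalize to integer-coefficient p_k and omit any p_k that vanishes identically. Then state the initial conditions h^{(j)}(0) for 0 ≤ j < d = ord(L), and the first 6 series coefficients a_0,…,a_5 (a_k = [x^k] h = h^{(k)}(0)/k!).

f: a_k = 0, -12, 0, 32, 0, -128/5, …
g: a_k = 0, -1, 1/2, -1/3, 1/4, -1/5, …
Sym-product of L_f,L_g gives L₀ (≤ ord 4).
Derive L from L₀ (diff closure).
L = (96160 + 647168·x + 1757184·x^2 + 2482176·x^3 + 1931264·x^4 + 786432·x^5 + 131072·x^6) + (13728 + 74144·x + 156160·x^2 + 161280·x^3 + 81920·x^4 + 16384·x^5)·Dx + (13546 + 87008·x + 228848·x^2 + 316416·x^3 + 242944·x^4 + 98304·x^5 + 16384·x^6)·Dx^2 + (858 + 4634·x + 9760·x^2 + 10080·x^3 + 5120·x^4 + 1024·x^5)·Dx^3 + (471 + 2910·x + 7439·x^2 + 10080·x^3 + 7640·x^4 + 3072·x^5 + 512·x^6)·Dx^4  (order 4).
h: a_k = 0, 24, -18, -112, 65, 104, …
ICs: h(0) = 0, h′(0) = 24, h′′(0) = -36, h′′′(0) = -672.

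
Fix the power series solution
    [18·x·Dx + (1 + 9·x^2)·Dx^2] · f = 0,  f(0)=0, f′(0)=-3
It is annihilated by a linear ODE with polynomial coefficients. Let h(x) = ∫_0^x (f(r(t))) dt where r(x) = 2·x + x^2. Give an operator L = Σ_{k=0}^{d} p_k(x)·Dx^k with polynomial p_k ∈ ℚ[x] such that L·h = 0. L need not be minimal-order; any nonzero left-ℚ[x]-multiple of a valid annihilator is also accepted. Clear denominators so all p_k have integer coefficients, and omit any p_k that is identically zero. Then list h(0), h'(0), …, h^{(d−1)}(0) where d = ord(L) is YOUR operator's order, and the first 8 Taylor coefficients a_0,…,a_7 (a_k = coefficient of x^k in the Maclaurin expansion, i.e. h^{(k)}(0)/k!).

f: a_k = 0, -3, 0, 9, 0, -243/5, 0, 2187/7, …
Change of var in L_f (x↦r) gives L₀.
Integrate: L := L₀·Dx.
L = (-1 + 72·x + 144·x^2 + 108·x^3 + 27·x^4)·Dx^2 + (1 + x + 36·x^2 + 72·x^3 + 45·x^4 + 9·x^5)·Dx^3  (order 3).
h: a_k = 0, 0, -3, -1, 18, 108/5, -1251/5, -3879/7, …
ICs: h(0) = 0, h′(0) = 0, h′′(0) = -6.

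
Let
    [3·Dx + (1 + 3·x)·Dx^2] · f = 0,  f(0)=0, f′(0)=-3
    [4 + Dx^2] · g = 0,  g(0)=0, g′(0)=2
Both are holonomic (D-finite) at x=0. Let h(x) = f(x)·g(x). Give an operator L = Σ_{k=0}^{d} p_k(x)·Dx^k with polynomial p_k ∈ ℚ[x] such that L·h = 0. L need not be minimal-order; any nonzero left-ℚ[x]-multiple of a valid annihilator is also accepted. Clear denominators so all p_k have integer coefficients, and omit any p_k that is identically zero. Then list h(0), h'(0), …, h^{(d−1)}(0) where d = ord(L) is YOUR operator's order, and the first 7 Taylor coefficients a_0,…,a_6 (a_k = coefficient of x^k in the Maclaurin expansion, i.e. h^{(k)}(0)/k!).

f: a_k = 0, -3, 9/2, -9, 81/4, -243/5, 243/2, …
g: a_k = 0, 2, 0, -4/3, 0, 4/15, 0, …
f·g: L₀ = L_f ⊗_s L_g, ord ≤ 2·2.
L = (-1112 - 1248·x + 7344·x^2 + 27648·x^3 + 20736·x^4) + (-48 + 2160·x + 10368·x^2 + 10368·x^3)·Dx + (-250 + 240·x + 4968·x^2 + 13824·x^3 + 10368·x^4)·Dx^2 + (-12 + 540·x + 2592·x^2 + 2592·x^3)·Dx^3 + (7 + 138·x + 783·x^2 + 1728·x^3 + 1296·x^4)·Dx^4  (order 4).
h: a_k = 0, 0, -6, 9, -14, 69/2, -86, …
ICs: h(0) = 0, h′(0) = 0, h′′(0) = -12, h′′′(0) = 54.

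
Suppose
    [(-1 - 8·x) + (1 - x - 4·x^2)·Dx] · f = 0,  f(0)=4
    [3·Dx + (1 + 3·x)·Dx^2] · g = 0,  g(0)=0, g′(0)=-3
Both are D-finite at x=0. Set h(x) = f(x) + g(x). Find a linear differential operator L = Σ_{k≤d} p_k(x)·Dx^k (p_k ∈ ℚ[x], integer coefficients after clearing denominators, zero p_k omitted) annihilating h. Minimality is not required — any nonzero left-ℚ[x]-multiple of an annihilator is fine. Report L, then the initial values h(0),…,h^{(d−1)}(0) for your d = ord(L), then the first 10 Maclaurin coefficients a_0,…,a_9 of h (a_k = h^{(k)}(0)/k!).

f: a_k = 4, 4, 20, 36, 116, 260, 724, 1764, 4660, 11716, …
g: a_k = 0, -3, 9/2, -9, 81/4, -243/5, 243/2, -2187/7, 6561/8, -2187, …
h₀=f+g: left-lcm gives L₀, ord ≤ 3.
L = (342 + 2178·x + 6624·x^2 + 6336·x^3 + 6912·x^4)·Dx + (36 + 696·x + 4356·x^2 + 10176·x^3 + 12960·x^4 + 11520·x^5)·Dx^2 + (-13 - 101·x - 191·x^2 + 225·x^3 + 1440·x^4 + 2928·x^5 + 2304·x^6)·Dx^3  (order 3).
h: a_k = 4, 1, 49/2, 27, 545/4, 1057/5, 1691/2, 10161/7, 43841/8, 9529, …
ICs: h(0) = 4, h′(0) = 1, h′′(0) = 49.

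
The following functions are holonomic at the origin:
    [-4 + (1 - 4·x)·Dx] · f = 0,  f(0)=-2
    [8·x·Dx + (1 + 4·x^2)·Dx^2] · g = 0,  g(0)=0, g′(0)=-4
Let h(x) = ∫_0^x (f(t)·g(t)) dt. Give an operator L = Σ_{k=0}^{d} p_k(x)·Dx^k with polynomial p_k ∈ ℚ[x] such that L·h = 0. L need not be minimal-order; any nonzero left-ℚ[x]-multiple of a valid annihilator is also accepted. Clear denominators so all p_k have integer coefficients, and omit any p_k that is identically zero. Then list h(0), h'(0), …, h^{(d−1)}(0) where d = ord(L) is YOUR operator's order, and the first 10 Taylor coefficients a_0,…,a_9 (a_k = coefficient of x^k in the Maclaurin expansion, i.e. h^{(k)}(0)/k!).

L = 32·x·Dx + (8 - 8·x + 64·x^2)·Dx^2 + (-1 + 4·x - 4·x^2 + 16·x^3)·Dx^3  (order 3).
h: a_k = 0, 0, 4, 32/3, 88/3, 1408/15, 14272/45, 114176/105, 398656/105, 12756992/945, …
ICs: h(0) = 0, h′(0) = 0, h′′(0) = 8.

f: a_k = -2, -8, -32, -128, -512, -2048, -8192, -32768, -131072, -524288, …
g: a_k = 0, -4, 0, 16/3, 0, -64/5, 0, 256/7, 0, -1024/9, …
f·g: L₀ = L_f ⊗_s L_g, ord ≤ 1·2.
h=∫h₀ ⇒ L = L₀·Dx.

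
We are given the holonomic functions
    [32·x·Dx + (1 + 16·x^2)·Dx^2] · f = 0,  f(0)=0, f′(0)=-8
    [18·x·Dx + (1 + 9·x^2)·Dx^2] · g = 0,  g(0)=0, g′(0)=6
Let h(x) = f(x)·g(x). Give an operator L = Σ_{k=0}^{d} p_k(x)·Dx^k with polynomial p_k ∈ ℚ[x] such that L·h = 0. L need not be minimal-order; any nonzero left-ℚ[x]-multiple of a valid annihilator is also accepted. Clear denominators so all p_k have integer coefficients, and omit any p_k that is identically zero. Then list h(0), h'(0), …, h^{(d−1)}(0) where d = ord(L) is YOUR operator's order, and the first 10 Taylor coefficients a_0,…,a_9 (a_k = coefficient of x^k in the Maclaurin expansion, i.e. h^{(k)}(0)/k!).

f: a_k = 0, -8, 0, 128/3, 0, -2048/5, 0, 32768/7, 0, -524288/9, …
g: a_k = 0, 6, 0, -18, 0, 486/5, 0, -4374/7, 0, 4374, …
Product ⇒ symmetric product L₀, ord ≤ 4.
L = (-3456·x - 144000·x^3 - 1327104·x^5 + 4147200·x^7 + 71663616·x^9)·Dx + (-100 - 11532·x^2 - 259200·x^4 - 1161216·x^6 + 14515200·x^8 + 107495424·x^10)·Dx^2 + (-200·x - 7880·x^3 - 86400·x^5 + 194112·x^7 + 8294400·x^9 + 35831808·x^11)·Dx^3 + (-1 - 50·x^2 - 769·x^4 + 110736·x^8 + 1036800·x^10 + 2985984·x^12)·Dx^4  (order 4).
h: a_k = 0, 0, -48, 0, 400, 0, -20016/5, 0, 312240/7, 0, …
ICs: h(0) = 0, h′(0) = 0, h′′(0) = -96, h′′′(0) = 0.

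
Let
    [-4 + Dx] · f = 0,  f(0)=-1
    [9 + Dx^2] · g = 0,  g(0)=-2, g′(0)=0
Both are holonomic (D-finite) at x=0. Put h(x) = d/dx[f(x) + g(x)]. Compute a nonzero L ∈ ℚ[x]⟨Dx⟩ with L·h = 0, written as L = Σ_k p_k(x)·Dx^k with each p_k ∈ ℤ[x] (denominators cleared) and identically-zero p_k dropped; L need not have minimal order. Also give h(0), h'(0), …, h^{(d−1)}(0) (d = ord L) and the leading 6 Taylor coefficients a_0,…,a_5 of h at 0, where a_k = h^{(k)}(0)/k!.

f: a_k = -1, -4, -8, -32/3, -32/3, -128/15, …
g: a_k = -2, 0, 9, 0, -27/4, 0, …
Sum ⇒ L₀ = lclm(L_f,L_g) in ℚ(x)⟨Dx⟩.
h=h₀': d/dx-closure on L₀ ⇒ L.
L = 36 - 9·Dx + 4·Dx^2 - Dx^3  (order 3).
h: a_k = -4, 2, -32, -209/3, -128/3, -1319/60, …
ICs: h(0) = -4, h′(0) = 2, h′′(0) = -64.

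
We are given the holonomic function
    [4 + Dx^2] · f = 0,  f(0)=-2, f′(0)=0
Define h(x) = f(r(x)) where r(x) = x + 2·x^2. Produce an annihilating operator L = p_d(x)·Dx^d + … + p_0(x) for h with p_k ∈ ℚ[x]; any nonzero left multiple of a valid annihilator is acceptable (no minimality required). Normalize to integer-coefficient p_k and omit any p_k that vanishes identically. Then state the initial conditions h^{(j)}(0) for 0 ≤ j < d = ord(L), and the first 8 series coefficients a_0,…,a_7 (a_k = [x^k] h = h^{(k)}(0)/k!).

L = (4 + 48·x + 192·x^2 + 256·x^3) - 4·Dx + (1 + 4·x)·Dx^2  (order 2).
h: a_k = -2, 0, 4, 16, 44/3, -32/3, -1432/45, -608/15, …
ICs: h(0) = -2, h′(0) = 0.

f: a_k = -2, 0, 4, 0, -4/3, 0, 8/45, 0, …
Substitute x→r, Dx→(1/r')Dx; clear ⇒ L₀.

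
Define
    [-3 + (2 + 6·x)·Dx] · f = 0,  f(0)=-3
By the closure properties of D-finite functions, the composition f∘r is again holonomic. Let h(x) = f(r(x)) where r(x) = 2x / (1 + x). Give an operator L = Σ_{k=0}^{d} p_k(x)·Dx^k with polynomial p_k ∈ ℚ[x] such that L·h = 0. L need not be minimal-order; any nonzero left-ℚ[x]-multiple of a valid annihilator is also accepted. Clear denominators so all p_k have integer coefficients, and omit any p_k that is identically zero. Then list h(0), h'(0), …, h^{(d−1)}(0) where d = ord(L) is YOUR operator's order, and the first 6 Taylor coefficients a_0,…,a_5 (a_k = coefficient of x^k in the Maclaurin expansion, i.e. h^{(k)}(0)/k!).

f: a_k = -3, -9/2, 27/8, -81/16, 1215/128, -5103/256, …
f∘r: x↦r, Dx↦Dx/r' in L_f ⇒ L₀.
L = -3 + (1 + 8·x + 7·x^2)·Dx  (order 1).
h: a_k = -3, -9, 45/2, -153/2, 2583/8, -12411/8, …
ICs: h(0) = -3.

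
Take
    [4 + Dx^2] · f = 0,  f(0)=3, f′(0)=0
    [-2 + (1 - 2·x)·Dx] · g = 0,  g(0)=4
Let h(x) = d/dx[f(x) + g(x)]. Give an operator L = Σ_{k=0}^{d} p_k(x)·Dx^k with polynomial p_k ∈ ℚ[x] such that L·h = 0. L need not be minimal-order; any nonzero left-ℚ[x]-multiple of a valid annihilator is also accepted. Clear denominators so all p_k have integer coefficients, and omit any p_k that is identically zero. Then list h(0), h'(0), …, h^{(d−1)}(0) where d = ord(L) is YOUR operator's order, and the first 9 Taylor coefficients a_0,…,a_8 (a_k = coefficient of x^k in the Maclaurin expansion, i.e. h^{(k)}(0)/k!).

f: a_k = 3, 0, -6, 0, 2, 0, -4/15, 0, 2/105, …
g: a_k = 4, 8, 16, 32, 64, 128, 256, 512, 1024, …
Sum ⇒ L₀ = lclm(L_f,L_g) in ℚ(x)⟨Dx⟩.
Differentiate: ansatz ord ≤ ord L₀ ⇒ L.
L = (208 - 64·x + 64·x^2) + (-28 + 72·x - 48·x^2 + 32·x^3)·Dx + (52 - 16·x + 16·x^2)·Dx^2 + (-7 + 18·x - 12·x^2 + 8·x^3)·Dx^3  (order 3).
h: a_k = 8, 20, 96, 264, 640, 7672/5, 3584, 860176/105, 18432, …
ICs: h(0) = 8, h′(0) = 20, h′′(0) = 192.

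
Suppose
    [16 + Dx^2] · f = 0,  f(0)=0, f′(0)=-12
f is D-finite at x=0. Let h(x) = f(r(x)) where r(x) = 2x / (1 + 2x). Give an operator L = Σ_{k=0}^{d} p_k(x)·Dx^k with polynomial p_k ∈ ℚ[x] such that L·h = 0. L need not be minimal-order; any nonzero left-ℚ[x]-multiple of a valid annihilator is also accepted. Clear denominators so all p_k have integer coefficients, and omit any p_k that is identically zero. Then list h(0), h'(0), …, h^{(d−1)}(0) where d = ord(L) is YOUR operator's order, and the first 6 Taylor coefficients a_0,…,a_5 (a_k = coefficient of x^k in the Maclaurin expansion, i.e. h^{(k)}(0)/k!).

f: a_k = 0, -12, 0, 32, 0, -128/5, …
Change of var in L_f (x↦r) gives L₀.
L = 64 + (4 + 24·x + 48·x^2 + 32·x^3)·Dx + (1 + 8·x + 24·x^2 + 32·x^3 + 16·x^4)·Dx^2  (order 2).
h: a_k = 0, -24, 48, 160, -1344, 24704/5, …
ICs: h(0) = 0, h′(0) = -24.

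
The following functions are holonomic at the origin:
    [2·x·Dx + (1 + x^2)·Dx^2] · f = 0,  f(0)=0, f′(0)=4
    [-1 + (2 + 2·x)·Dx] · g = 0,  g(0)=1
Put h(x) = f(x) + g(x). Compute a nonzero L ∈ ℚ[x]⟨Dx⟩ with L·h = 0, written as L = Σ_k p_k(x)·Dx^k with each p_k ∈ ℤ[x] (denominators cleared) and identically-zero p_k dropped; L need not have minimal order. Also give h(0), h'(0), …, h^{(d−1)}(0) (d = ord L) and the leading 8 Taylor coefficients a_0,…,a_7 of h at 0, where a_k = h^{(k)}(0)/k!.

f: a_k = 0, 4, 0, -4/3, 0, 4/5, 0, -4/7, …
g: a_k = 1, 1/2, -1/8, 1/16, -5/128, 7/256, -21/1024, 33/2048, …
Sum ⇒ L₀ = lclm(L_f,L_g) in ℚ(x)⟨Dx⟩.
L = (-4 - 10·x + 12·x^2 + 6·x^3)·Dx + (-11 - 16·x + 10·x^2 + 48·x^3 + 21·x^4)·Dx^2 + (-2 + 6·x + 12·x^2 + 12·x^3 + 14·x^4 + 6·x^5)·Dx^3  (order 3).
h: a_k = 1, 9/2, -1/8, -61/48, -5/128, 1059/1280, -21/1024, -7961/14336, …
ICs: h(0) = 1, h′(0) = 9/2, h′′(0) = -1/4.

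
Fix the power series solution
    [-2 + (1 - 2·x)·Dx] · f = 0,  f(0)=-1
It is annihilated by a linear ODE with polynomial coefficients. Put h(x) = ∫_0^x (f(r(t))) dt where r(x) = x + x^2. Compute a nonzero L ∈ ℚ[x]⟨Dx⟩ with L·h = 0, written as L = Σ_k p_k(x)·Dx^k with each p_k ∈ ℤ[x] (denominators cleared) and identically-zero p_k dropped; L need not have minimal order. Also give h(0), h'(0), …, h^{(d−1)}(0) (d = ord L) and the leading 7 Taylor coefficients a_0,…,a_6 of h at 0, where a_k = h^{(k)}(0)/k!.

L = (2 + 4·x)·Dx + (-1 + 2·x + 2·x^2)·Dx^2  (order 2).
h: a_k = 0, -1, -1, -2, -4, -44/5, -20, …
ICs: h(0) = 0, h′(0) = -1.

f: a_k = -1, -2, -4, -8, -16, -32, -64, …
f∘r: x↦r, Dx↦Dx/r' in L_f ⇒ L₀.
Integrate: L := L₀·Dx.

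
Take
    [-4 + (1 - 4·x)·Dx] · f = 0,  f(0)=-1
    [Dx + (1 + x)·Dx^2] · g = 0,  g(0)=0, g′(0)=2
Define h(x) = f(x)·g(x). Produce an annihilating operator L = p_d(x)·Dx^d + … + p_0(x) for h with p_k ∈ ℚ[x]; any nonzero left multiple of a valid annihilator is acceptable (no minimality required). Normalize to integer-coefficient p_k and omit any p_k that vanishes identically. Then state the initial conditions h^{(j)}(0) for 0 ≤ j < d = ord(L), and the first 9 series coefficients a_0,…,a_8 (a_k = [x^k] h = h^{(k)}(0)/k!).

L = 4 + (7 + 12·x)·Dx + (-1 + 3·x + 4·x^2)·Dx^2  (order 2).
h: a_k = 0, -2, -7, -86/3, -685/6, -6856/15, -27419/15, -767762/105, -12284087/420, …
ICs: h(0) = 0, h′(0) = -2.

f: a_k = -1, -4, -16, -64, -256, -1024, -4096, -16384, -65536, …
g: a_k = 0, 2, -1, 2/3, -1/2, 2/5, -1/3, 2/7, -1/4, …
Product ⇒ symmetric product L₀, ord ≤ 2.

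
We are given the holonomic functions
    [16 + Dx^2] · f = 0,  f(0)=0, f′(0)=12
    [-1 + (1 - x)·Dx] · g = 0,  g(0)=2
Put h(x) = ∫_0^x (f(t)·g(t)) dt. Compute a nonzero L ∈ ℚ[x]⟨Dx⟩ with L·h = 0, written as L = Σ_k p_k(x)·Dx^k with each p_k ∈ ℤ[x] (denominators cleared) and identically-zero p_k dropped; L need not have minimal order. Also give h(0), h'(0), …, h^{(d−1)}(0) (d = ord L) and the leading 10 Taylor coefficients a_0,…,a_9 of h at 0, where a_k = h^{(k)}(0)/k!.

L = (-16 + 16·x)·Dx + 2·Dx^2 + (-1 + x)·Dx^3  (order 3).
h: a_k = 0, 0, 12, 8, -10, -8, 28/15, 8/5, -109/105, -872/945, …
ICs: h(0) = 0, h′(0) = 0, h′′(0) = 24.

f: a_k = 0, 12, 0, -32, 0, 128/5, 0, -1024/105, 0, 2048/945, …
g: a_k = 2, 2, 2, 2, 2, 2, 2, 2, 2, 2, …
f·g: L₀ = L_f ⊗_s L_g, ord ≤ 2·1.
h=∫₀ˣh₀: take L = L₀·Dx.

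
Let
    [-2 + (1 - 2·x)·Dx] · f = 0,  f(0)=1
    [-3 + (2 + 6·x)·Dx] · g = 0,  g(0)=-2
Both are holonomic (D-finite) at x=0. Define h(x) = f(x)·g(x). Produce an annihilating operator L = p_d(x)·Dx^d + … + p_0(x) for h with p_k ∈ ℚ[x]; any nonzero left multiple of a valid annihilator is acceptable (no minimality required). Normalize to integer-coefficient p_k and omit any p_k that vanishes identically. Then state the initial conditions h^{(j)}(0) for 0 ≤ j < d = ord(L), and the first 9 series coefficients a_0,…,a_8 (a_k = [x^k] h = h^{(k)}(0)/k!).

L = (7 + 6·x) + (-2 - 2·x + 12·x^2)·Dx  (order 1).
h: a_k = -2, -7, -47/4, -215/8, -3035/64, -13841/128, -95419/512, -453847/1024, -11708435/16384, …
ICs: h(0) = -2.

f: a_k = 1, 2, 4, 8, 16, 32, 64, 128, 256, …
g: a_k = -2, -3, 9/4, -27/8, 405/64, -1701/128, 15309/512, -72171/1024, 2814669/16384, …
L₀ := L_f ⊗_s L_g (sym. prod.), ord ≤ 1.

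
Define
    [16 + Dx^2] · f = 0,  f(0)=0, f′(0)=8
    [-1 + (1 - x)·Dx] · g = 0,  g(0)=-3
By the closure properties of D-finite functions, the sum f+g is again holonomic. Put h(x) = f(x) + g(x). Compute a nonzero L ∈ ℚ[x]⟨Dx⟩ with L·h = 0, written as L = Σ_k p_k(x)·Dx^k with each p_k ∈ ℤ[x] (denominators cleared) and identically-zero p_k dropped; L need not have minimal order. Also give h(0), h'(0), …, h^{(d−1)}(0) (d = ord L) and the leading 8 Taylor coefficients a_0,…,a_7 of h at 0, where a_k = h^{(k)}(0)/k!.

f: a_k = 0, 8, 0, -64/3, 0, 256/15, 0, -2048/315, …
g: a_k = -3, -3, -3, -3, -3, -3, -3, -3, …
Weyl lclm of L_f,L_g ⇒ L₀ (ord ≤ 3).
L = (-176 + 256·x - 128·x^2) + (144 - 400·x + 384·x^2 - 128·x^3)·Dx + (-11 + 16·x - 8·x^2)·Dx^2 + (9 - 25·x + 24·x^2 - 8·x^3)·Dx^3  (order 3).
h: a_k = -3, 5, -3, -73/3, -3, 211/15, -3, -2993/315, …
ICs: h(0) = -3, h′(0) = 5, h′′(0) = -6.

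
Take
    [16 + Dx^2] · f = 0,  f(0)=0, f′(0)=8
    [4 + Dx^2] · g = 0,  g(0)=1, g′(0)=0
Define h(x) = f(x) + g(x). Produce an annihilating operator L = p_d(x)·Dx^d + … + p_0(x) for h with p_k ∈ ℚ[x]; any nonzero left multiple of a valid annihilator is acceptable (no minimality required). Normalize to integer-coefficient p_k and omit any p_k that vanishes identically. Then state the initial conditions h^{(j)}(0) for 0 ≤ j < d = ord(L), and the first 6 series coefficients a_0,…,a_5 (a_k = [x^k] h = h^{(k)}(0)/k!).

L = 64 + 20·Dx^2 + Dx^4  (order 4).
h: a_k = 1, 8, -2, -64/3, 2/3, 256/15, …
ICs: h(0) = 1, h′(0) = 8, h′′(0) = -4, h′′′(0) = -128.

f: a_k = 0, 8, 0, -64/3, 0, 256/15, …
g: a_k = 1, 0, -2, 0, 2/3, 0, …
L₀ := lclm(L_f,L_g); ord L₀ ≤ 2+2.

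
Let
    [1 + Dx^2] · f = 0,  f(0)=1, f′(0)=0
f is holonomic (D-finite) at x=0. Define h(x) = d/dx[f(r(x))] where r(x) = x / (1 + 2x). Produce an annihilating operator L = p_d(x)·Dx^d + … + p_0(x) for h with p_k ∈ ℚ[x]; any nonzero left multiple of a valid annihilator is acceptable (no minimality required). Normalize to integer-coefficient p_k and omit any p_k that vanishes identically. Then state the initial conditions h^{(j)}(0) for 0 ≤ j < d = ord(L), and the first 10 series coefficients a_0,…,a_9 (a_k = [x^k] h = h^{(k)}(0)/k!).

L = (25 + 96·x + 96·x^2) + (12 + 72·x + 144·x^2 + 96·x^3)·Dx + (1 + 8·x + 24·x^2 + 32·x^3 + 16·x^4)·Dx^2  (order 2).
h: a_k = 0, -1, 6, -143/6, 235/3, -27601/120, 12509/20, -8095583/5040, 1103647/280, -3377674081/362880, …
ICs: h(0) = 0, h′(0) = -1.

f: a_k = 1, 0, -1/2, 0, 1/24, 0, -1/720, 0, 1/40320, 0, …
L₀ from L_f via x↦r, Dx↦r'^{-1}Dx.
h=h₀': d/dx-closure on L₀ ⇒ L.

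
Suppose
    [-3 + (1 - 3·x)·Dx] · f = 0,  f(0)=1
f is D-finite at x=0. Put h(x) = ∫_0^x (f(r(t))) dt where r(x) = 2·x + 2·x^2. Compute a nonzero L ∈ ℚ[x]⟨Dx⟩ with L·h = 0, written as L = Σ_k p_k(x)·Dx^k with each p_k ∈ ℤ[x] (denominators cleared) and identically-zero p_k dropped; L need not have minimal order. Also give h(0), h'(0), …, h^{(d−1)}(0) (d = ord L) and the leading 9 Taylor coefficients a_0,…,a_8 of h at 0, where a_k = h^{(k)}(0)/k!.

f: a_k = 1, 3, 9, 27, 81, 243, 729, 2187, 6561, …
f∘r: x↦r, Dx↦Dx/r' in L_f ⇒ L₀.
Integrate: L := L₀·Dx.
L = (6 + 12·x)·Dx + (-1 + 6·x + 6·x^2)·Dx^2  (order 2).
h: a_k = 0, 1, 3, 14, 72, 396, 2268, 93528/7, 80352, …
ICs: h(0) = 0, h′(0) = 1.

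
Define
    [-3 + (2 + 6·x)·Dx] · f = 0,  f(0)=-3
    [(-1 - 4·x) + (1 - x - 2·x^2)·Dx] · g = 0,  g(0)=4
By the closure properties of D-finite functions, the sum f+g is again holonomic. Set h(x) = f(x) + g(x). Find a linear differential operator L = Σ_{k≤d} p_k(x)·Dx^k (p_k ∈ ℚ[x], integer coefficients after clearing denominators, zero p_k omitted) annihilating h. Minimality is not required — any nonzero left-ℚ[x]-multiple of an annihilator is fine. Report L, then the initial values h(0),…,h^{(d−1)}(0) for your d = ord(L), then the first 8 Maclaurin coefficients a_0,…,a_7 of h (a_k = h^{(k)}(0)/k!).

f: a_k = -3, -9/2, 27/8, -81/16, 1215/128, -5103/256, 45927/1024, -216513/2048, …
g: a_k = 4, 4, 12, 20, 44, 84, 172, 340, …
Weyl lclm of L_f,L_g ⇒ L₀ (ord ≤ 2).
L = (45 + 207·x + 306·x^2 + 360·x^3) + (-33 - 174·x - 573·x^2 - 1044·x^3 - 900·x^4)·Dx + (-2 + 30·x + 138·x^2 - 38·x^3 - 504·x^4 - 360·x^5)·Dx^2  (order 2).
h: a_k = 1, -1/2, 123/8, 239/16, 6847/128, 16401/256, 222055/1024, 479807/2048, …
ICs: h(0) = 1, h′(0) = -1/2.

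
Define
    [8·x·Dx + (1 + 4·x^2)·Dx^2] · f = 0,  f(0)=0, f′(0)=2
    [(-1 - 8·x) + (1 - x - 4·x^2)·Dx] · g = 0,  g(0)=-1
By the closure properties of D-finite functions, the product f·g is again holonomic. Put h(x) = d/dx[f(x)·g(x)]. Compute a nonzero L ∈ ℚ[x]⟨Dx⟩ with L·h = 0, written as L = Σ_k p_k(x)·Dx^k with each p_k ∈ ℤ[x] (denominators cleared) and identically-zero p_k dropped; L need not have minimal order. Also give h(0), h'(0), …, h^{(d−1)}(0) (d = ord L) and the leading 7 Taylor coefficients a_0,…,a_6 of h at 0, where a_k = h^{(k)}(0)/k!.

f: a_k = 0, 2, 0, -8/3, 0, 32/5, 0, …
g: a_k = -1, -1, -5, -9, -29, -65, -181, …
Product ⇒ symmetric product L₀, ord ≤ 2.
h₀' ⇒ L via d/dx closure of L₀.
L = (14 + 408·x^2 + 384·x^3 + 2304·x^4) + (4 + 34·x + 48·x^2 + 280·x^3 + 384·x^4 + 1536·x^5)·Dx + (-1 - 11·x^2 + 16·x^3 + 20·x^4 + 64·x^5 + 192·x^6)·Dx^2  (order 2).
h: a_k = -2, -4, -22, -184/3, -766/3, -3372/5, -6266/3, …
ICs: h(0) = -2, h′(0) = -4.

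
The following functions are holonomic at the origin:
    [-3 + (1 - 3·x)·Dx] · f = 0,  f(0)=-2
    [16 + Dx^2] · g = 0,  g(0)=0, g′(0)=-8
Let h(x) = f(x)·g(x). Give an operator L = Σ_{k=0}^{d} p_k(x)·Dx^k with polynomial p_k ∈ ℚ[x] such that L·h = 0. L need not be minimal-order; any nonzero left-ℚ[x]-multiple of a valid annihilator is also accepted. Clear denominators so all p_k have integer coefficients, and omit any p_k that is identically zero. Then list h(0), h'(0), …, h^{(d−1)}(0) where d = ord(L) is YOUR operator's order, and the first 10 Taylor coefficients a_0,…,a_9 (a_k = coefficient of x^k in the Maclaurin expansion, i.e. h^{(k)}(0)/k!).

L = (-16 + 48·x) + 6·Dx + (-1 + 3·x)·Dx^2  (order 2).
h: a_k = 0, 16, 48, 304/3, 304, 14192/15, 14192/5, 2678192/315, 2678192/105, 216941744/2835, …
ICs: h(0) = 0, h′(0) = 16.

f: a_k = -2, -6, -18, -54, -162, -486, -1458, -4374, -13122, -39366, …
g: a_k = 0, -8, 0, 64/3, 0, -256/15, 0, 2048/315, 0, -4096/2835, …
L₀ := L_f ⊗_s L_g (sym. prod.), ord ≤ 2.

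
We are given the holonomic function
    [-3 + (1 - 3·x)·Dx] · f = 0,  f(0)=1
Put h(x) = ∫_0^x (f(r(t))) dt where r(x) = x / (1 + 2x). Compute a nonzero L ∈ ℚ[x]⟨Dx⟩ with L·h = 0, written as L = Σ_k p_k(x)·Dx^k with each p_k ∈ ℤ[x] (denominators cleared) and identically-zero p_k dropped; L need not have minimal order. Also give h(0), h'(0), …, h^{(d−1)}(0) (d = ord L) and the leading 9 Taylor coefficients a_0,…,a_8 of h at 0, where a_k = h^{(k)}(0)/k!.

L = 3·Dx + (-1 - x + 2·x^2)·Dx^2  (order 2).
h: a_k = 0, 1, 3/2, 1, 3/4, 3/5, 1/2, 3/7, 3/8, …
ICs: h(0) = 0, h′(0) = 1.

f: a_k = 1, 3, 9, 27, 81, 243, 729, 2187, 6561, …
Substitute x→r, Dx→(1/r')Dx; clear ⇒ L₀.
h=∫h₀ ⇒ L = L₀·Dx.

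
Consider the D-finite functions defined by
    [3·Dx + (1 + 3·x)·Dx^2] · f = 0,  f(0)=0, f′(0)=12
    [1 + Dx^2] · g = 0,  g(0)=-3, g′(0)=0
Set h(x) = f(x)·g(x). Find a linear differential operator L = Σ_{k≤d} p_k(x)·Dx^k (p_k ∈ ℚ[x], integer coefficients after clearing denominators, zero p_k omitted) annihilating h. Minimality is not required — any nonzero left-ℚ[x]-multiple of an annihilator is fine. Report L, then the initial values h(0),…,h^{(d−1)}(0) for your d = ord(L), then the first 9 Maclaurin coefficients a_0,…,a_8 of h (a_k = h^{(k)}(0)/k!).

L = (-203 - 222·x - 189·x^2 + 432·x^3 + 324·x^4) + (-84 - 108·x + 648·x^2 + 648·x^3)·Dx + (-208 - 228·x - 54·x^2 + 864·x^3 + 648·x^4)·Dx^2 + (-84 - 108·x + 648·x^2 + 648·x^3)·Dx^3 + (-5 - 6·x + 135·x^2 + 432·x^3 + 324·x^4)·Dx^4  (order 4).
h: a_k = 0, -36, 54, -90, 216, -5307/10, 5355/4, -484679/140, 182451/20, …
ICs: h(0) = 0, h′(0) = -36, h′′(0) = 108, h′′′(0) = -540.

f: a_k = 0, 12, -18, 36, -81, 972/5, -486, 8748/7, -6561/2, …
g: a_k = -3, 0, 3/2, 0, -1/8, 0, 1/240, 0, -1/13440, …
f·g: L₀ = L_f ⊗_s L_g, ord ≤ 2·2.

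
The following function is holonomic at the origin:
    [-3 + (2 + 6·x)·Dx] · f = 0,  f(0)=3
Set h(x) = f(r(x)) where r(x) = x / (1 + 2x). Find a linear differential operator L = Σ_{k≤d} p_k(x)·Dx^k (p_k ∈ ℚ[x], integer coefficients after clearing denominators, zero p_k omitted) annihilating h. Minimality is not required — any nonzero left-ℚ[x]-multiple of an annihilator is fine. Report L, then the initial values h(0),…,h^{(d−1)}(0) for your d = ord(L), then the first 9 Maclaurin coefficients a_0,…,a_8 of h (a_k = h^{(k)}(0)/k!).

f: a_k = 3, 9/2, -27/8, 81/16, -1215/128, 5103/256, -45927/1024, 216513/2048, -8444007/32768, …
f∘r: x↦r, Dx↦Dx/r' in L_f ⇒ L₀.
L = -3 + (2 + 14·x + 20·x^2)·Dx  (order 1).
h: a_k = 3, 9/2, -99/8, 585/16, -14895/128, 101727/256, -1477503/1024, 11283849/2048, -717364935/32768, …
ICs: h(0) = 3.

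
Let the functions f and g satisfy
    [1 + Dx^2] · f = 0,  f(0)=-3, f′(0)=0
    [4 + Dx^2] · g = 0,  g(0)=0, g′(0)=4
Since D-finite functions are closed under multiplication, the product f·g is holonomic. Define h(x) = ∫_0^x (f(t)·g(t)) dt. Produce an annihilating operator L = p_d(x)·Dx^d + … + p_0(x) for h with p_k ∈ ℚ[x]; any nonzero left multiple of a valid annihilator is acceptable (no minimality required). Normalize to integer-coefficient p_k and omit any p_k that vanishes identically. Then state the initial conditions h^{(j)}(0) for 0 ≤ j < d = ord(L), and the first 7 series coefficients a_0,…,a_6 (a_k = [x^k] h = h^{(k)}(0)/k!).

f: a_k = -3, 0, 3/2, 0, -1/8, 0, 1/240, …
g: a_k = 0, 4, 0, -8/3, 0, 8/15, 0, …
Product ⇒ symmetric product L₀, ord ≤ 4.
Integrate: L := L₀·Dx.
L = 9·Dx + 10·Dx^3 + Dx^5  (order 5).
h: a_k = 0, 0, -6, 0, 7/2, 0, -61/60, …
ICs: h(0) = 0, h′(0) = 0, h′′(0) = -12, h′′′(0) = 0, h′′′′(0) = 84.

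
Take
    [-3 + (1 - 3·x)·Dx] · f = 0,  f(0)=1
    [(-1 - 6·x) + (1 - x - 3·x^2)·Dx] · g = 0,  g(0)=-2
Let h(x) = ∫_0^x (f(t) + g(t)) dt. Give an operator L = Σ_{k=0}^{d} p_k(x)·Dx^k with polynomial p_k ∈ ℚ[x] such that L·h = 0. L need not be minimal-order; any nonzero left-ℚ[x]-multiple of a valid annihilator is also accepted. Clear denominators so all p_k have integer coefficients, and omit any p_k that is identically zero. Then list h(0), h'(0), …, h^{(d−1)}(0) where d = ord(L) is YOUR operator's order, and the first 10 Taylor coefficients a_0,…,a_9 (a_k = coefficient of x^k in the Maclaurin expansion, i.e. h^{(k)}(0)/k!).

f: a_k = 1, 3, 9, 27, 81, 243, 729, 2187, 6561, 19683, …
g: a_k = -2, -2, -8, -14, -38, -80, -194, -434, -1016, -2318, …
L₀ := lclm(L_f,L_g); ord L₀ ≤ 1+1.
h=∫h₀ ⇒ L = L₀·Dx.
L = (6 - 108·x + 162·x^2 - 162·x^3)·Dx + (10 - 6·x - 108·x^2 + 270·x^3 - 324·x^4)·Dx^2 + (-2 + 14·x - 33·x^2 + 18·x^3 + 54·x^4 - 81·x^5)·Dx^3  (order 3).
h: a_k = 0, -1, 1/2, 1/3, 13/4, 43/5, 163/6, 535/7, 1753/8, 5545/9, …
ICs: h(0) = 0, h′(0) = -1, h′′(0) = 1.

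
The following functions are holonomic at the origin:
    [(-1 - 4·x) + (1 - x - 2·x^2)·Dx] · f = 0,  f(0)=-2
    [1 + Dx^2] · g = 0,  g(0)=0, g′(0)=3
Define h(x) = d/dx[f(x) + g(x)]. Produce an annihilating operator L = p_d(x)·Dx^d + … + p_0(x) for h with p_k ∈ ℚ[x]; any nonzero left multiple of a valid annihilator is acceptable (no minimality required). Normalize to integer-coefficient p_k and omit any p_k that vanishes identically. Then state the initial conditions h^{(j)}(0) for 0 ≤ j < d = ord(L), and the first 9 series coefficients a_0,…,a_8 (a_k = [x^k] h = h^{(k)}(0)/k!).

f: a_k = -2, -2, -6, -10, -22, -42, -86, -170, -342, …
g: a_k = 0, 3, 0, -1/2, 0, 1/40, 0, -1/1680, 0, …
Sum ⇒ L₀ = lclm(L_f,L_g) in ℚ(x)⟨Dx⟩.
Differentiate: ansatz ord ≤ ord L₀ ⇒ L.
L = (270 + 1200·x + 2862·x^2 + 1860·x^3 + 1920·x^4 + 144·x^5 + 96·x^6) + (-31 - 115·x + 75·x^2 + 241·x^3 + 430·x^4 + 372·x^5 + 56·x^6 + 32·x^7)·Dx + (270 + 1200·x + 2862·x^2 + 1860·x^3 + 1920·x^4 + 144·x^5 + 96·x^6)·Dx^2 + (-31 - 115·x + 75·x^2 + 241·x^3 + 430·x^4 + 372·x^5 + 56·x^6 + 32·x^7)·Dx^3  (order 3).
h: a_k = 1, -12, -63/2, -88, -1679/8, -516, -285601/240, -2736, -82494719/13440, …
ICs: h(0) = 1, h′(0) = -12, h′′(0) = -63.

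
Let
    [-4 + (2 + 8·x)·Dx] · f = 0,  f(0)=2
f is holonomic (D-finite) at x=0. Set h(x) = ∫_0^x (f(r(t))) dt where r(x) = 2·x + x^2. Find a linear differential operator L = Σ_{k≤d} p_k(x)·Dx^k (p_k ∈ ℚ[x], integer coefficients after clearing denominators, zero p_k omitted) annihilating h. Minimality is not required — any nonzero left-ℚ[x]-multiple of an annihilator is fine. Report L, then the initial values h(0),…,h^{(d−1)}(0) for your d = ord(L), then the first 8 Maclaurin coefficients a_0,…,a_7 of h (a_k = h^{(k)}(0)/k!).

f: a_k = 2, 4, -4, 8, -20, 56, -168, 528, …
h₀=f(r): pull back L_f along r ⇒ L₀.
∫: right-multiply L₀ by Dx.
L = (-4 - 4·x)·Dx + (1 + 8·x + 4·x^2)·Dx^2  (order 2).
h: a_k = 0, 2, 4, -4, 12, -228/5, 200, -6744/7, …
ICs: h(0) = 0, h′(0) = 2.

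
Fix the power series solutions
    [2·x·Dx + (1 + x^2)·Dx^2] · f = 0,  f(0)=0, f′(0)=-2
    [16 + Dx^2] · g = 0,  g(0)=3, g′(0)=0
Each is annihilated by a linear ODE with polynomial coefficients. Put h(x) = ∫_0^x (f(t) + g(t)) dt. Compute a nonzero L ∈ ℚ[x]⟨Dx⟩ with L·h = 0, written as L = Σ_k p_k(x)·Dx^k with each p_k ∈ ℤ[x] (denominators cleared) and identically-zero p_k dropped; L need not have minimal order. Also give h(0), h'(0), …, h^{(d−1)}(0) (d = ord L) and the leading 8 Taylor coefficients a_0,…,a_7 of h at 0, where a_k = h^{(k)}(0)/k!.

L = (64·x + 704·x^3 + 256·x^5)·Dx^2 + (112 + 416·x^2 + 432·x^4 + 128·x^6)·Dx^3 + (4·x + 44·x^3 + 16·x^5)·Dx^4 + (7 + 26·x^2 + 27·x^4 + 8·x^6)·Dx^5  (order 5).
h: a_k = 0, 3, -1, -8, 1/6, 32/5, -1/15, -256/105, …
ICs: h(0) = 0, h′(0) = 3, h′′(0) = -2, h′′′(0) = -48, h′′′′(0) = 4.

f: a_k = 0, -2, 0, 2/3, 0, -2/5, 0, 2/7, …
g: a_k = 3, 0, -24, 0, 32, 0, -256/15, 0, …
f+g: L₀ = lclm(L_f,L_g), ord ≤ 2+2.
h=∫₀ˣh₀: take L = L₀·Dx.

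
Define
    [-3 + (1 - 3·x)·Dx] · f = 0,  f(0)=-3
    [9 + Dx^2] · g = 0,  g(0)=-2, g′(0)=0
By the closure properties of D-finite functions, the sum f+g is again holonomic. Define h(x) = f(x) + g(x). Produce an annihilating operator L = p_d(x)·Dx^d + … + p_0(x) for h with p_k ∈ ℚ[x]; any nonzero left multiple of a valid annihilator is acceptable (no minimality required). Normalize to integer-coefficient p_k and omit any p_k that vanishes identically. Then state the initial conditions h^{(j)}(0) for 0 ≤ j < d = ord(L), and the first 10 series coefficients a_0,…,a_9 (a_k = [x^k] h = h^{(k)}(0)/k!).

L = (63 - 54·x + 81·x^2) + (-9 + 45·x - 81·x^2 + 81·x^3)·Dx + (7 - 6·x + 9·x^2)·Dx^2 + (-1 + 5·x - 9·x^2 + 9·x^3)·Dx^3  (order 3).
h: a_k = -5, -9, -18, -81, -999/4, -729, -87399/40, -6561, -44090649/2240, -59049, …
ICs: h(0) = -5, h′(0) = -9, h′′(0) = -36.

f: a_k = -3, -9, -27, -81, -243, -729, -2187, -6561, -19683, -59049, …
g: a_k = -2, 0, 9, 0, -27/4, 0, 81/40, 0, -729/2240, 0, …
L₀ := lclm(L_f,L_g); ord L₀ ≤ 1+2.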